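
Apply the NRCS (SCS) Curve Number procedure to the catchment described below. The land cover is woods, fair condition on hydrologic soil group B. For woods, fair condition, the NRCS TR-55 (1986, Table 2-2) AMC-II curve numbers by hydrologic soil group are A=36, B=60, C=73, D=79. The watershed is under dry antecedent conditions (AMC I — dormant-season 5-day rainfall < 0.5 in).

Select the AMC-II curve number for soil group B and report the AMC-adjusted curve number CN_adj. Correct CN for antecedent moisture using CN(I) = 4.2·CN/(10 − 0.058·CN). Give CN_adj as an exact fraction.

NRCS table: woods, fair condition, soil group B → CN(II) = 60
Dry (AMC I): CN(I) = 4.2·60/(10 − 0.058·60) = 252/(163/25) = 6300/163 ≈ 38.650

CN_adj = 6300/163 ≈ 38.650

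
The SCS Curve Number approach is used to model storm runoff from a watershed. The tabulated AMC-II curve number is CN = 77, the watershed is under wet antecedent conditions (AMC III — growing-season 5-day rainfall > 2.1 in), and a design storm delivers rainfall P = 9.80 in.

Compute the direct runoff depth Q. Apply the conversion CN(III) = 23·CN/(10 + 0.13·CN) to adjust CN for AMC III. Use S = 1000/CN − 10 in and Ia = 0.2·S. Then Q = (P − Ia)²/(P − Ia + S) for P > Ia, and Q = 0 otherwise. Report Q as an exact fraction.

Q = 13490929/1606605 in ≈ 8.397 in

CN(III) from CN(II)=77: (23·77)/(10 + 0.13·77) = 7700/87 ≈ 88.506
S = 1000/(7700/87) − 10 = 100/77 in ≈ 1.299 in
Initial abstraction Ia = S/5 = (100/77)/5 = 20/77 ≈ 0.260 in
Since P=9.800 > Ia=0.260: effective rainfall P−Ia = 3673/385 in
Q = (3673/385)²/((3673/385) + 100/77) = (13490929/148225)/(4173/385) = 13490929/1606605 in ≈ 8.397 in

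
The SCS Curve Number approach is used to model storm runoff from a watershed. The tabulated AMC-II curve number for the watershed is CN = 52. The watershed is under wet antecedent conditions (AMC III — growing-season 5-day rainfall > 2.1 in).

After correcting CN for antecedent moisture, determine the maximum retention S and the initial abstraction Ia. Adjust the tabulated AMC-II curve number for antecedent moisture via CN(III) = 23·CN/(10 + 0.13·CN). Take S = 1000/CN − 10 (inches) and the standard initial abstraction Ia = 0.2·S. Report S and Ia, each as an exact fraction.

S = 1200/299 in ≈ 4.013 in; Ia = 240/299 in ≈ 0.803 in

Adjust CN=52 to AMC III: 23·52/(10 + 0.13·52) → 1196 ÷ (419/25) = 29900/419 ≈ 71.360
Retention S: 1000/CN − 10 with CN=71.360 → S = 1200/299 ≈ 4.013 in
Initial abstraction Ia = S/5 = (1200/299)/5 = 240/299 ≈ 0.803 in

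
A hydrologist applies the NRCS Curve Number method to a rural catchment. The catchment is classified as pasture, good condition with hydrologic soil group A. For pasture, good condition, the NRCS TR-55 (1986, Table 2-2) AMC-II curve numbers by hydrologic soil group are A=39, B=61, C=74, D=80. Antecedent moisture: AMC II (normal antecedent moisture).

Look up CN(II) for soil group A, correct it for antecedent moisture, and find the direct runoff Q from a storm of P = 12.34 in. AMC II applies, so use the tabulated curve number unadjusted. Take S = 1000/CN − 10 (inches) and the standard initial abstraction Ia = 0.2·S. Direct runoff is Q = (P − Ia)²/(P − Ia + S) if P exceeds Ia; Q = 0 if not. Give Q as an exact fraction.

NRCS table: pasture, good condition, soil group A → CN(II) = 39
AMC II — tabulated CN = 39 applies directly.
Max retention: S = 1000/39 − 10 = 610/39 in (≈ 15.641 in)
Ia = 0.2·(610/39) = 122/39 in ≈ 3.128 in
P − Ia = 12.340 − 3.128 = 17963/1950 ≈ 9.212 in (> 0, runoff occurs)
Q: (17963/1950)² ÷ (48463/1950) = 322669369/94502850 in (≈ 3.414 in)

Q = 322669369/94502850 in ≈ 3.414 in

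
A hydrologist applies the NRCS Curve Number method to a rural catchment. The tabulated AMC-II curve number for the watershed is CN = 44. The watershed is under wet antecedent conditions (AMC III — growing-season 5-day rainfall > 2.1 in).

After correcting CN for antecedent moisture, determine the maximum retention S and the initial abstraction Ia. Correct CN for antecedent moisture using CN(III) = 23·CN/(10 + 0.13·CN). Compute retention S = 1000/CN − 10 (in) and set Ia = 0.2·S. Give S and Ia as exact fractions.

S = 1400/253 in ≈ 5.534 in; Ia = 280/253 in ≈ 1.107 in

CN(III) from CN(II)=44: (23·44)/(10 + 0.13·44) = 25300/393 ≈ 64.377
Max retention: S = 1000/(25300/393) − 10 = 1400/253 in (≈ 5.534 in)
Ia = 0.2·(1400/253) = 280/253 in ≈ 1.107 in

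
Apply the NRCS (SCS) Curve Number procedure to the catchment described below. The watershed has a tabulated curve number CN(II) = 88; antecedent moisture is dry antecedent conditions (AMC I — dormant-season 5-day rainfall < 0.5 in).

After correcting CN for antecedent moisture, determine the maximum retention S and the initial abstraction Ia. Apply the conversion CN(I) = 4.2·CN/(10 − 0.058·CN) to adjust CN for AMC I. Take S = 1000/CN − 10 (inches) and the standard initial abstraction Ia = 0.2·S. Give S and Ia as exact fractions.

Dry (AMC I): CN(I) = 4.2·88/(10 − 0.058·88) = (1848/5)/(612/125) = 3850/51 ≈ 75.490
S = 1000/(3850/51) − 10 = 250/77 in ≈ 3.247 in
Ia = 0.2·(250/77) = 50/77 in ≈ 0.649 in

S = 250/77 in ≈ 3.247 in; Ia = 50/77 in ≈ 0.649 in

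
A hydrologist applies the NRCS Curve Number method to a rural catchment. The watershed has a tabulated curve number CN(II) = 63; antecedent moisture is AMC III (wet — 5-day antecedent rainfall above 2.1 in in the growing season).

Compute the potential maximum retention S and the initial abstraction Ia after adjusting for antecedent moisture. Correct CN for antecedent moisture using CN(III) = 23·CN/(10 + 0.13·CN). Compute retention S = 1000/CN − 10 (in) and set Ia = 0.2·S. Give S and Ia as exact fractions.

S = 3700/1449 in ≈ 2.553 in; Ia = 740/1449 in ≈ 0.511 in

Adjust CN=63 to AMC III: 23·63/(10 + 0.13·63) → 1449 ÷ (1819/100) = 144900/1819 ≈ 79.659
Retention S: 1000/CN − 10 with CN=79.659 → S = 3700/1449 ≈ 2.553 in
Ia = 0.2S: 0.2·2.553 = 0.511 in (exactly 740/1449)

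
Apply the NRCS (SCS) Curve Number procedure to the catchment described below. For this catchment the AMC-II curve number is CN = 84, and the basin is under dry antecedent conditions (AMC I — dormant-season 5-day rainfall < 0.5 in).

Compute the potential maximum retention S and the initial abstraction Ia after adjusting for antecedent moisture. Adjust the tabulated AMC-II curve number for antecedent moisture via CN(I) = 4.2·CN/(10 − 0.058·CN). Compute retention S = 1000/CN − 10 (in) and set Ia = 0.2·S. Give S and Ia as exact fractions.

Adjust CN=84 to AMC I: 4.2·84/(10 − 0.058·84) → (1764/5) ÷ (641/125) = 44100/641 ≈ 68.799
Retention S: 1000/CN − 10 with CN=68.799 → S = 2000/441 ≈ 4.535 in
Ia = 0.2·(2000/441) = 400/441 in ≈ 0.907 in

S = 2000/441 in ≈ 4.535 in; Ia = 400/441 in ≈ 0.907 in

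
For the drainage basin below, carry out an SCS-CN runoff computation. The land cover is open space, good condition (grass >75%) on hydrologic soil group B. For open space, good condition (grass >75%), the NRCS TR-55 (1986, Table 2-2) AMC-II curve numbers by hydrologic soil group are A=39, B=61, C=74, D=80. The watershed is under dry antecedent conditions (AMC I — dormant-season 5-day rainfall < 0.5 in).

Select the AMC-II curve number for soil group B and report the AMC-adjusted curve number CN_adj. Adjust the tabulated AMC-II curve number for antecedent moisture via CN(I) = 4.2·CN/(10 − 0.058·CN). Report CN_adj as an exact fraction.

NRCS table: open space, good condition (grass >75%), soil group B → CN(II) = 61
Adjust CN=61 to AMC I: 4.2·61/(10 − 0.058·61) → (1281/5) ÷ (3231/500) = 42700/1077 ≈ 39.647

CN_adj = 42700/1077 ≈ 39.647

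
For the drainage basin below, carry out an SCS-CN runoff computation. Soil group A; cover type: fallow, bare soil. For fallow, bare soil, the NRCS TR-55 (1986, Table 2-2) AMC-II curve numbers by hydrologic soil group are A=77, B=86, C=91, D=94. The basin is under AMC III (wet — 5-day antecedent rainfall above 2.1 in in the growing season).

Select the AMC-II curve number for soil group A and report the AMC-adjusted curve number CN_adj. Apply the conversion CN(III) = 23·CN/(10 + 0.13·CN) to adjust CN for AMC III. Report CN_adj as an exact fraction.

CN_adj = 7700/87 ≈ 88.506

NRCS table: fallow, bare soil, soil group A → CN(II) = 77
Adjust CN=77 to AMC III: 23·77/(10 + 0.13·77) → 1771 ÷ (2001/100) = 7700/87 ≈ 88.506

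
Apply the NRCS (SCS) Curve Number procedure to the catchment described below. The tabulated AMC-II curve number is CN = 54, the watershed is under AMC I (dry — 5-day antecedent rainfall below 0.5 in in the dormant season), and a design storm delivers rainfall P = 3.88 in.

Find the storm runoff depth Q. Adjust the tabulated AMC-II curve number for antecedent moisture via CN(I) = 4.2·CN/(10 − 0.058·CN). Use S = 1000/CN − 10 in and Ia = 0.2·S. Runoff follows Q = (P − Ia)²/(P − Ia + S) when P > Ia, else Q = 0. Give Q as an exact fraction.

Q = 0 in ≈ 0.000 in

Dry (AMC I): CN(I) = 4.2·54/(10 − 0.058·54) = (1134/5)/(1717/250) = 56700/1717 ≈ 33.023
S = 1000/(56700/1717) − 10 = 11500/567 in ≈ 20.282 in
Initial abstraction Ia = S/5 = (11500/567)/5 = 2300/567 ≈ 4.056 in
P = 3.880 ≤ Ia = 4.056 in: entire storm abstracted, Q = 0.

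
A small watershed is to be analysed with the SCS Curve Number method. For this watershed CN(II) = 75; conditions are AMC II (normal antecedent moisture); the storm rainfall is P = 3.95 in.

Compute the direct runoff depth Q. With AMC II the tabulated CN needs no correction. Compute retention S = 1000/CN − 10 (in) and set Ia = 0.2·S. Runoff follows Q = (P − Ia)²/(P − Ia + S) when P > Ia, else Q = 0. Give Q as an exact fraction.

CN(II) = 75; AMC II needs no correction.
Retention S: 1000/CN − 10 with CN=75.000 → S = 10/3 ≈ 3.333 in
Initial abstraction Ia = S/5 = (10/3)/5 = 2/3 ≈ 0.667 in
Since P=3.950 > Ia=0.667: effective rainfall P−Ia = 197/60 in
Q: (197/60)² ÷ (397/60) = 38809/23820 in (≈ 1.629 in)

Q = 38809/23820 in ≈ 1.629 in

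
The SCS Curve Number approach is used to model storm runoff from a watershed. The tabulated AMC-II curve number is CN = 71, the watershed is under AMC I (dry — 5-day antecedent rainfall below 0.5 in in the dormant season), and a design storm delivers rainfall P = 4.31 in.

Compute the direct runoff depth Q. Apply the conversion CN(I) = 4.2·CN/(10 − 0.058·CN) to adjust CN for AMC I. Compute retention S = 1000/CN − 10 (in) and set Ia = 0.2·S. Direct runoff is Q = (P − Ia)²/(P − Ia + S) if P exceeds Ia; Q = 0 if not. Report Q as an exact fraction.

Q = 124341569641/268770791100 in ≈ 0.463 in

Adjust CN=71 to AMC I: 4.2·71/(10 − 0.058·71) → (1491/5) ÷ (2941/500) = 149100/2941 ≈ 50.697
Max retention: S = 1000/(149100/2941) − 10 = 14500/1491 in (≈ 9.725 in)
Ia = 0.2·(14500/1491) = 2900/1491 in ≈ 1.945 in
Excess rainfall: 4.310 − 1.945 = 2.365 in; P > Ia so Q > 0
Q = (352621/149100)²/((352621/149100) + 14500/1491) = (124341569641/22230810000)/(1802621/149100) = 124341569641/268770791100 in ≈ 0.463 in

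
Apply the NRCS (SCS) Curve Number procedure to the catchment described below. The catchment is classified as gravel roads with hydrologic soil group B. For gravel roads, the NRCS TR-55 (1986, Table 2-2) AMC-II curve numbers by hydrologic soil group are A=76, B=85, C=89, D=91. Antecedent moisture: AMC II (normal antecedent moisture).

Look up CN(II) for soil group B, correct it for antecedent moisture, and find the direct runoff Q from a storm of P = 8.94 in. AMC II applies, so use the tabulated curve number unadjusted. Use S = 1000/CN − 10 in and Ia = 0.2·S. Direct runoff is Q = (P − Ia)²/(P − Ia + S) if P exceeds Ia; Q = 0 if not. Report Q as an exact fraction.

NRCS table: gravel roads, soil group B → CN(II) = 85
Average conditions: CN = 85 (no AMC adjustment).
Max retention: S = 1000/85 − 10 = 30/17 in (≈ 1.765 in)
Ia = 0.2·(30/17) = 6/17 in ≈ 0.353 in
Excess rainfall: 8.940 − 0.353 = 8.587 in; P > Ia so Q > 0
Q = (7299/850)²/((7299/850) + 30/17) = (53275401/722500)/(8799/850) = 17758467/2493050 in ≈ 7.123 in

Q = 17758467/2493050 in ≈ 7.123 in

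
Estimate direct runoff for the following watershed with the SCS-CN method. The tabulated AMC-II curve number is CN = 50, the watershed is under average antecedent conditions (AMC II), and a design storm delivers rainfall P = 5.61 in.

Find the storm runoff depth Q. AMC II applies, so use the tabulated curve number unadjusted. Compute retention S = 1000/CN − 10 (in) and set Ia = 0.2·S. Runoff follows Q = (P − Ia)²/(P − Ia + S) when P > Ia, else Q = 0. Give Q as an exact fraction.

Average conditions: CN = 50 (no AMC adjustment).
Retention S: 1000/CN − 10 with CN=50.000 → S = 10 ≈ 10.000 in
Ia = 0.2S: 0.2·10.000 = 2.000 in (exactly 2)
Excess rainfall: 5.610 − 2.000 = 3.610 in; P > Ia so Q > 0
Q = (361/100)²/((361/100) + 10) = (130321/10000)/(1361/100) = 130321/136100 in ≈ 0.958 in

Q = 130321/136100 in ≈ 0.958 in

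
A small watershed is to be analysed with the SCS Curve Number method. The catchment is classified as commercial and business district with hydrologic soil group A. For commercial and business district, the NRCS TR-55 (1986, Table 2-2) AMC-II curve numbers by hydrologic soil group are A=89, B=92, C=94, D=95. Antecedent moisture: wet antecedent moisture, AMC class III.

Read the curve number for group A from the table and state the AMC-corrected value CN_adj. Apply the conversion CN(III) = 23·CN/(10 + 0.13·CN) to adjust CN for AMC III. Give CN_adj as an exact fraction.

NRCS table: commercial and business district, soil group A → CN(II) = 89
CN(III) from CN(II)=89: (23·89)/(10 + 0.13·89) = 204700/2157 ≈ 94.900

CN_adj = 204700/2157 ≈ 94.900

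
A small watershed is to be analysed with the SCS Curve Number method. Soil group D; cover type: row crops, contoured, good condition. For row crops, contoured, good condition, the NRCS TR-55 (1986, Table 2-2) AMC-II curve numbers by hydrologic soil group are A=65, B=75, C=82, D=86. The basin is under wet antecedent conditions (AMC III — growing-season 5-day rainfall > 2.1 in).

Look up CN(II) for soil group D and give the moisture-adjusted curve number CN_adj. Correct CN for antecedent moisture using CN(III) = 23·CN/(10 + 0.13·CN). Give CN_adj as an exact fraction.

NRCS table: row crops, contoured, good condition, soil group D → CN(II) = 86
Wet (AMC III): CN(III) = 23·86/(10 + 0.13·86) = 1978/(1059/50) = 98900/1059 ≈ 93.390

CN_adj = 98900/1059 ≈ 93.390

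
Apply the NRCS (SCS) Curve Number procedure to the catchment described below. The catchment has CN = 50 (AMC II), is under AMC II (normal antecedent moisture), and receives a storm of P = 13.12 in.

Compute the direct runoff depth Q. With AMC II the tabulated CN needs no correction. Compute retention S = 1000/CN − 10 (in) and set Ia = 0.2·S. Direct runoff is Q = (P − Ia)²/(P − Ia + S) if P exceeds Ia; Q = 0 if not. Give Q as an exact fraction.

CN(II) = 50; AMC II needs no correction.
Max retention: S = 1000/50 − 10 = 10 in (≈ 10.000 in)
Ia = 0.2·10 = 2 in ≈ 2.000 in
P − Ia = 13.120 − 2.000 = 278/25 ≈ 11.120 in (> 0, runoff occurs)
Runoff Q = (P−Ia)²/(P−Ia+S) = (11.120)²/(11.120+10.000) = 19321/3300 ≈ 5.855 in

Q = 19321/3300 in ≈ 5.855 in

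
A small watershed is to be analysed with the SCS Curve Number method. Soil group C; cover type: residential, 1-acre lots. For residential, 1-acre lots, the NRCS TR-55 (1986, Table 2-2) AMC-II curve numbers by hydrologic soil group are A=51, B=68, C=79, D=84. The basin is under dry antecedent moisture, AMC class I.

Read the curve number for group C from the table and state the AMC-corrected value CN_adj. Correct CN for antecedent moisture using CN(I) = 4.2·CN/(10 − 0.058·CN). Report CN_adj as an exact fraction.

NRCS table: residential, 1-acre lots, soil group C → CN(II) = 79
CN(I) from CN(II)=79: (4.2·79)/(10 − 0.058·79) = 7900/129 ≈ 61.240

CN_adj = 7900/129 ≈ 61.240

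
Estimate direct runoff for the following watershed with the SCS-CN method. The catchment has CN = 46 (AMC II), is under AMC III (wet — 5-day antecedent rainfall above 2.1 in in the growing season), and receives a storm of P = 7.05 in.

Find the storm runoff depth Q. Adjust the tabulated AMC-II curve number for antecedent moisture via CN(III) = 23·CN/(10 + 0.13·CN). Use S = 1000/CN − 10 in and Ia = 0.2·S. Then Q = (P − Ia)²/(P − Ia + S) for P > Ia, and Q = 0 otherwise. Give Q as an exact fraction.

Q = 1356345507/415402540 in ≈ 3.265 in

CN(III) from CN(II)=46: (23·46)/(10 + 0.13·46) = 52900/799 ≈ 66.208
Max retention: S = 1000/(52900/799) − 10 = 2700/529 in (≈ 5.104 in)
Initial abstraction Ia = S/5 = (2700/529)/5 = 540/529 ≈ 1.021 in
P − Ia = 7.050 − 1.021 = 63789/10580 ≈ 6.029 in (> 0, runoff occurs)
Q: (63789/10580)² ÷ (117789/10580) = 1356345507/415402540 in (≈ 3.265 in)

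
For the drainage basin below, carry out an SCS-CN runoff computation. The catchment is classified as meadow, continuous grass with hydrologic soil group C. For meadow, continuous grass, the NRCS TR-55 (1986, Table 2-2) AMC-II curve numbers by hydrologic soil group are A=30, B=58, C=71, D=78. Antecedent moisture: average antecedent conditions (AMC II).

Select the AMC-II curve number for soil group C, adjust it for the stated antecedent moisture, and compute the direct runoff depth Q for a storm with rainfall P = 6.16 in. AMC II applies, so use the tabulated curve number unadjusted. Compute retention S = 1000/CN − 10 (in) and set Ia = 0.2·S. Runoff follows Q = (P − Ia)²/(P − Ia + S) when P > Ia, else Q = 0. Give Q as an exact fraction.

NRCS table: meadow, continuous grass, soil group C → CN(II) = 71
AMC II — tabulated CN = 71 applies directly.
S = 1000/71 − 10 = 290/71 in ≈ 4.085 in
Initial abstraction Ia = S/5 = (290/71)/5 = 58/71 ≈ 0.817 in
Excess rainfall: 6.160 − 0.817 = 5.343 in; P > Ia so Q > 0
Q: (9484/1775)² ÷ (16734/1775) = 44973128/14851425 in (≈ 3.028 in)

Q = 44973128/14851425 in ≈ 3.028 in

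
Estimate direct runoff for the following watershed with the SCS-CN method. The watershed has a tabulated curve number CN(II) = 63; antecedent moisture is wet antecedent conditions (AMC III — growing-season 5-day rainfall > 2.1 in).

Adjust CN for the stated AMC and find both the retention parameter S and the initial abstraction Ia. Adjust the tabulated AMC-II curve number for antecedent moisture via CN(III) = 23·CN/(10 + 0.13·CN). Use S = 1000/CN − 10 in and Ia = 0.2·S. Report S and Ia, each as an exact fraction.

S = 3700/1449 in ≈ 2.553 in; Ia = 740/1449 in ≈ 0.511 in

CN(III) from CN(II)=63: (23·63)/(10 + 0.13·63) = 144900/1819 ≈ 79.659
Max retention: S = 1000/(144900/1819) − 10 = 3700/1449 in (≈ 2.553 in)
Initial abstraction Ia = S/5 = (3700/1449)/5 = 740/1449 ≈ 0.511 in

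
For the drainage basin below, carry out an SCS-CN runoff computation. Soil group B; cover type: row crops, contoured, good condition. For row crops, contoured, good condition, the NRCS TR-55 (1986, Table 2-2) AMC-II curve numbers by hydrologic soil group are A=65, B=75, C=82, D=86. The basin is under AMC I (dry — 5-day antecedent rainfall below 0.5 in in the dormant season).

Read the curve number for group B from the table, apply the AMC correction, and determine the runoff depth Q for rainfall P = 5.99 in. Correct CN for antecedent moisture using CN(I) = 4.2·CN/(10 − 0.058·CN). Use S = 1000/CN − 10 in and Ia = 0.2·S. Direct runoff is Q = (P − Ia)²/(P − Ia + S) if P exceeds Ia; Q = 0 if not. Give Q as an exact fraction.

Q = 769341169/489743100 in ≈ 1.571 in

NRCS table: row crops, contoured, good condition, soil group B → CN(II) = 75
CN(I) from CN(II)=75: (4.2·75)/(10 − 0.058·75) = 6300/113 ≈ 55.752
Retention S: 1000/CN − 10 with CN=55.752 → S = 500/63 ≈ 7.937 in
Ia = 0.2·(500/63) = 100/63 in ≈ 1.587 in
P − Ia = 5.990 − 1.587 = 27737/6300 ≈ 4.403 in (> 0, runoff occurs)
Runoff Q = (P−Ia)²/(P−Ia+S) = (4.403)²/(4.403+7.937) = 769341169/489743100 ≈ 1.571 in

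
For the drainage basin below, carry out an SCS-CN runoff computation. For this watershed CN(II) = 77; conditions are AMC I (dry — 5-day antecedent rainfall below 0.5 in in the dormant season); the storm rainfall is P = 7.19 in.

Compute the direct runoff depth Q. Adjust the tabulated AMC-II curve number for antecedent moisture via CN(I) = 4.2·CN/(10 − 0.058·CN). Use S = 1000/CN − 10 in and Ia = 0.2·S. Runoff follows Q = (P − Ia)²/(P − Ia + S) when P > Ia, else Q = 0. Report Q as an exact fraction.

Dry (AMC I): CN(I) = 4.2·77/(10 − 0.058·77) = (1617/5)/(2767/500) = 161700/2767 ≈ 58.439
Max retention: S = 1000/(161700/2767) − 10 = 11500/1617 in (≈ 7.112 in)
Ia = 0.2·(11500/1617) = 2300/1617 in ≈ 1.422 in
P − Ia = 7.190 − 1.422 = 932623/161700 ≈ 5.768 in (> 0, runoff occurs)
Runoff Q = (P−Ia)²/(P−Ia+S) = (5.768)²/(5.768+7.112) = 869785660129/336760139100 ≈ 2.583 in

Q = 869785660129/336760139100 in ≈ 2.583 in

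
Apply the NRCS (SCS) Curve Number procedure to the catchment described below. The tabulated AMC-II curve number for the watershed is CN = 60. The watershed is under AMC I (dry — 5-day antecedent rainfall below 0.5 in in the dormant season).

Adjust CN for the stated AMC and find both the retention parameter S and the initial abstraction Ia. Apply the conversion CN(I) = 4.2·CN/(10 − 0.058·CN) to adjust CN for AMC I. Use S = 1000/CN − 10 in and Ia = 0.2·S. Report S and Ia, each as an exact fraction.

Dry (AMC I): CN(I) = 4.2·60/(10 − 0.058·60) = 252/(163/25) = 6300/163 ≈ 38.650
S = 1000/(6300/163) − 10 = 1000/63 in ≈ 15.873 in
Ia = 0.2·(1000/63) = 200/63 in ≈ 3.175 in

S = 1000/63 in ≈ 15.873 in; Ia = 200/63 in ≈ 3.175 in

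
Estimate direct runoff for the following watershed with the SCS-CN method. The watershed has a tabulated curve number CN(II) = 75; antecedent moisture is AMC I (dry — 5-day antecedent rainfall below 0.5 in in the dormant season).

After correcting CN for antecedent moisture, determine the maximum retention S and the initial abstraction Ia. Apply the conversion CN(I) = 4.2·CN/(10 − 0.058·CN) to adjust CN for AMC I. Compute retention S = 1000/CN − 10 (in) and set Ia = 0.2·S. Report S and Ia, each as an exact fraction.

S = 500/63 in ≈ 7.937 in; Ia = 100/63 in ≈ 1.587 in

CN(I) from CN(II)=75: (4.2·75)/(10 − 0.058·75) = 6300/113 ≈ 55.752
Retention S: 1000/CN − 10 with CN=55.752 → S = 500/63 ≈ 7.937 in
Ia = 0.2S: 0.2·7.937 = 1.587 in (exactly 100/63)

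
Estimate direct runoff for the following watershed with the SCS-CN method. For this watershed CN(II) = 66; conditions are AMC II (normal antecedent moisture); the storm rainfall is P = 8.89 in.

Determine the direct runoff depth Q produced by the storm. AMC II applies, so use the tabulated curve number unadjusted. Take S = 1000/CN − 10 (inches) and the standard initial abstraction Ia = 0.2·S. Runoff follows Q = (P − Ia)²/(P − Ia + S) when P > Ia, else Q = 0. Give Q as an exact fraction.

Q = 672727969/141692100 in ≈ 4.748 in

AMC II — tabulated CN = 66 applies directly.
Max retention: S = 1000/66 − 10 = 170/33 in (≈ 5.152 in)
Ia = 0.2S: 0.2·5.152 = 1.030 in (exactly 34/33)
Excess rainfall: 8.890 − 1.030 = 7.860 in; P > Ia so Q > 0
Q = (25937/3300)²/((25937/3300) + 170/33) = (672727969/10890000)/(42937/3300) = 672727969/141692100 in ≈ 4.748 in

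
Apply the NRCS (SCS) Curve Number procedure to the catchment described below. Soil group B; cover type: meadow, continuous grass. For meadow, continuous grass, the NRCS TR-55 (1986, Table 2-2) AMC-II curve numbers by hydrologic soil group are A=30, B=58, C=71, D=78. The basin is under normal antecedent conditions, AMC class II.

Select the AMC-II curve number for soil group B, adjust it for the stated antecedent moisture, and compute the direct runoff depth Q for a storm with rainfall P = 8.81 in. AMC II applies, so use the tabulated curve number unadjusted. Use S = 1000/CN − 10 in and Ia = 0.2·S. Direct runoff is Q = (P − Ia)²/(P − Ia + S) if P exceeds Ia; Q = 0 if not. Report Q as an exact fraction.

Q = 455779801/122812100 in ≈ 3.711 in

NRCS table: meadow, continuous grass, soil group B → CN(II) = 58
CN(II) = 58; AMC II needs no correction.
Max retention: S = 1000/58 − 10 = 210/29 in (≈ 7.241 in)
Ia = 0.2·(210/29) = 42/29 in ≈ 1.448 in
Since P=8.810 > Ia=1.448: effective rainfall P−Ia = 21349/2900 in
Runoff Q = (P−Ia)²/(P−Ia+S) = (7.362)²/(7.362+7.241) = 455779801/122812100 ≈ 3.711 in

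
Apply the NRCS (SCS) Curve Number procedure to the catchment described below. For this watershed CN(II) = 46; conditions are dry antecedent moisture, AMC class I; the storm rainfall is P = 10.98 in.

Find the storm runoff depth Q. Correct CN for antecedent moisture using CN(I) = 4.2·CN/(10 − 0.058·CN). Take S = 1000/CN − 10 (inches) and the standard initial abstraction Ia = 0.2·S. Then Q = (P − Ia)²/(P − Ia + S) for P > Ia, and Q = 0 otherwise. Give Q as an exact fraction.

Q = 209178369/240059050 in ≈ 0.871 in

CN(I) from CN(II)=46: (4.2·46)/(10 − 0.058·46) = 16100/611 ≈ 26.350
Max retention: S = 1000/(16100/611) − 10 = 4500/161 in (≈ 27.950 in)
Ia = 0.2S: 0.2·27.950 = 5.590 in (exactly 900/161)
Excess rainfall: 10.980 − 5.590 = 5.390 in; P > Ia so Q > 0
Q = (43389/8050)²/((43389/8050) + 4500/161) = (1882605321/64802500)/(268389/8050) = 209178369/240059050 in ≈ 0.871 in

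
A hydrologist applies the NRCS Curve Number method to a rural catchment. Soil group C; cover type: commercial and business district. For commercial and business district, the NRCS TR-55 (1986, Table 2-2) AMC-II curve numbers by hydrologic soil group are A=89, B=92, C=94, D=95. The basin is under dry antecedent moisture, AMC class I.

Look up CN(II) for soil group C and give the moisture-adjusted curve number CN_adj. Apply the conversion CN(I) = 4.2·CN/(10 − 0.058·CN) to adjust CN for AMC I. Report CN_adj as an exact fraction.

CN_adj = 32900/379 ≈ 86.807

NRCS table: commercial and business district, soil group C → CN(II) = 94
Adjust CN=94 to AMC I: 4.2·94/(10 − 0.058·94) → (1974/5) ÷ (1137/250) = 32900/379 ≈ 86.807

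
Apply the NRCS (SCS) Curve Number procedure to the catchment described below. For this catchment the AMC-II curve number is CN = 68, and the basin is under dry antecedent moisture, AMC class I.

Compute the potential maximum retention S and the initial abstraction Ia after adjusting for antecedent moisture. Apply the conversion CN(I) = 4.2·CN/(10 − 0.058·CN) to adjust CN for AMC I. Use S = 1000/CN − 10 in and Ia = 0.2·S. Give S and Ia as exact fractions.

S = 4000/357 in ≈ 11.204 in; Ia = 800/357 in ≈ 2.241 in

Dry (AMC I): CN(I) = 4.2·68/(10 − 0.058·68) = (1428/5)/(757/125) = 35700/757 ≈ 47.160
Max retention: S = 1000/(35700/757) − 10 = 4000/357 in (≈ 11.204 in)
Ia = 0.2S: 0.2·11.204 = 2.241 in (exactly 800/357)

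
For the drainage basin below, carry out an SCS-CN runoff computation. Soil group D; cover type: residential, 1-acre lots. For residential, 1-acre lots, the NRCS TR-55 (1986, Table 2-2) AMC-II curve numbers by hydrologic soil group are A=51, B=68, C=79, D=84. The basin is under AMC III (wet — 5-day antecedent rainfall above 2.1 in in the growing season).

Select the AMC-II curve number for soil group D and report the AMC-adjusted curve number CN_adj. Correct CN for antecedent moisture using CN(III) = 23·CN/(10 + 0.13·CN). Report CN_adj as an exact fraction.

CN_adj = 48300/523 ≈ 92.352

NRCS table: residential, 1-acre lots, soil group D → CN(II) = 84
Adjust CN=84 to AMC III: 23·84/(10 + 0.13·84) → 1932 ÷ (523/25) = 48300/523 ≈ 92.352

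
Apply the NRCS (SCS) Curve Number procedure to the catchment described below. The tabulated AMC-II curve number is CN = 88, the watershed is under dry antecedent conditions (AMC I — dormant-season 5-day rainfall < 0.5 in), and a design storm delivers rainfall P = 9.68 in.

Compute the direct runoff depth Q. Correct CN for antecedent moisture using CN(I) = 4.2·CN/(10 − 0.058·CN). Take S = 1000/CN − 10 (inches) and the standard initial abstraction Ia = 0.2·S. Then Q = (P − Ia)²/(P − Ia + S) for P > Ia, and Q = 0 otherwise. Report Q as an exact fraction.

Adjust CN=88 to AMC I: 4.2·88/(10 − 0.058·88) → (1848/5) ÷ (612/125) = 3850/51 ≈ 75.490
Max retention: S = 1000/(3850/51) − 10 = 250/77 in (≈ 3.247 in)
Ia = 0.2·(250/77) = 50/77 in ≈ 0.649 in
Since P=9.680 > Ia=0.649: effective rainfall P−Ia = 17384/1925 in
Q = (17384/1925)²/((17384/1925) + 250/77) = (302203456/3705625)/(23634/1925) = 151101728/22747725 in ≈ 6.642 in

Q = 151101728/22747725 in ≈ 6.642 in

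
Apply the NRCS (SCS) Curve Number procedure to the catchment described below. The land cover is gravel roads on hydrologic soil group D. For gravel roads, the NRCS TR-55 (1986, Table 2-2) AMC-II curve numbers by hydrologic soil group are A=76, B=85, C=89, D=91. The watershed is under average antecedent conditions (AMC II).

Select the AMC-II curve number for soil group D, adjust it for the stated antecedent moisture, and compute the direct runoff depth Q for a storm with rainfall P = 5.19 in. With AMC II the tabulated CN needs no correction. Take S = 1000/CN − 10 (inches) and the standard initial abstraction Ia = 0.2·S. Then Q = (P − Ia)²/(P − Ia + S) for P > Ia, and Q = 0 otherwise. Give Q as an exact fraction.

Q = 687931347/165101300 in ≈ 4.167 in

NRCS table: gravel roads, soil group D → CN(II) = 91
AMC II — tabulated CN = 91 applies directly.
Retention S: 1000/CN − 10 with CN=91.000 → S = 90/91 ≈ 0.989 in
Initial abstraction Ia = S/5 = (90/91)/5 = 18/91 ≈ 0.198 in
Since P=5.190 > Ia=0.198: effective rainfall P−Ia = 45429/9100 in
Runoff Q = (P−Ia)²/(P−Ia+S) = (4.992)²/(4.992+0.989) = 687931347/165101300 ≈ 4.167 in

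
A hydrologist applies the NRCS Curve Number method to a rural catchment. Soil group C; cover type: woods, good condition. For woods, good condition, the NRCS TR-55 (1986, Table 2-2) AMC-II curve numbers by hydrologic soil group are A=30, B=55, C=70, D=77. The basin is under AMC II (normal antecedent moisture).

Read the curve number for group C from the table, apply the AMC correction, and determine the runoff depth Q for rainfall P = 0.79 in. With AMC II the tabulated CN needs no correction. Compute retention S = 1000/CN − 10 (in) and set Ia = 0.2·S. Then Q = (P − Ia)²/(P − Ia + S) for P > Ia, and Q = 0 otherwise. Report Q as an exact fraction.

Q = 0 in ≈ 0.000 in

NRCS table: woods, good condition, soil group C → CN(II) = 70
Average conditions: CN = 70 (no AMC adjustment).
S = 1000/70 − 10 = 30/7 in ≈ 4.286 in
Ia = 0.2S: 0.2·4.286 = 0.857 in (exactly 6/7)
P = 0.790 ≤ Ia = 0.857 in: entire storm abstracted, Q = 0.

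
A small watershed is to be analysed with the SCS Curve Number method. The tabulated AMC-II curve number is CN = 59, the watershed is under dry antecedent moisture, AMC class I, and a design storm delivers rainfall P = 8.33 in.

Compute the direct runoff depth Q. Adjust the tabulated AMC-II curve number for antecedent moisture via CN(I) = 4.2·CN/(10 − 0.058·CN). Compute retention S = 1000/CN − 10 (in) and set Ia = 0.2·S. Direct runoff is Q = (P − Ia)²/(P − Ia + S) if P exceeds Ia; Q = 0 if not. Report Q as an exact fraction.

Q = 386992235569/331071579300 in ≈ 1.169 in

Adjust CN=59 to AMC I: 4.2·59/(10 − 0.058·59) → (1239/5) ÷ (3289/500) = 123900/3289 ≈ 37.671
S = 1000/(123900/3289) − 10 = 20500/1239 in ≈ 16.546 in
Ia = 0.2S: 0.2·16.546 = 3.309 in (exactly 4100/1239)
P − Ia = 8.330 − 3.309 = 622087/123900 ≈ 5.021 in (> 0, runoff occurs)
Runoff Q = (P−Ia)²/(P−Ia+S) = (5.021)²/(5.021+16.546) = 386992235569/331071579300 ≈ 1.169 in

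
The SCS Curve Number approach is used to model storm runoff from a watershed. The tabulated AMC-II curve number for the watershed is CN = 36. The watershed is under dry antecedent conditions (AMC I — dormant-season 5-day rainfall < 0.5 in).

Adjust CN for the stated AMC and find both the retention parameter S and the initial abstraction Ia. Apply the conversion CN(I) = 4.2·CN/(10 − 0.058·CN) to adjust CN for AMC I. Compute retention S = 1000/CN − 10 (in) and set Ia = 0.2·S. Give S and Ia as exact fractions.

Adjust CN=36 to AMC I: 4.2·36/(10 − 0.058·36) → (756/5) ÷ (989/125) = 18900/989 ≈ 19.110
Retention S: 1000/CN − 10 with CN=19.110 → S = 8000/189 ≈ 42.328 in
Initial abstraction Ia = S/5 = (8000/189)/5 = 1600/189 ≈ 8.466 in

S = 8000/189 in ≈ 42.328 in; Ia = 1600/189 in ≈ 8.466 in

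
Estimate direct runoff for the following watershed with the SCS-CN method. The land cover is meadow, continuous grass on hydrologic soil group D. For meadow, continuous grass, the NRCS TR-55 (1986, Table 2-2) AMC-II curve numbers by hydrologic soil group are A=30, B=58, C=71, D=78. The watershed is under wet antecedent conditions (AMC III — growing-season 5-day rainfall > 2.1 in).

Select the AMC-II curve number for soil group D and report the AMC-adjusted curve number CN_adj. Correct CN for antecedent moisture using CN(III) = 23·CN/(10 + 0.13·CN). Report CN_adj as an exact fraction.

NRCS table: meadow, continuous grass, soil group D → CN(II) = 78
Wet (AMC III): CN(III) = 23·78/(10 + 0.13·78) = 1794/(1007/50) = 89700/1007 ≈ 89.076

CN_adj = 89700/1007 ≈ 89.076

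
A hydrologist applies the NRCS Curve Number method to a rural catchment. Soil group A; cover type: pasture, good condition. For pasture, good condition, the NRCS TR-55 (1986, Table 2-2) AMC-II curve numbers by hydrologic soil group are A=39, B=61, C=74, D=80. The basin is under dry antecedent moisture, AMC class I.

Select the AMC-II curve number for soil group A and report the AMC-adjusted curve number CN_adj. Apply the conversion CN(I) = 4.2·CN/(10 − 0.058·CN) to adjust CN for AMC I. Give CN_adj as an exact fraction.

CN_adj = 81900/3869 ≈ 21.168

NRCS table: pasture, good condition, soil group A → CN(II) = 39
Dry (AMC I): CN(I) = 4.2·39/(10 − 0.058·39) = (819/5)/(3869/500) = 81900/3869 ≈ 21.168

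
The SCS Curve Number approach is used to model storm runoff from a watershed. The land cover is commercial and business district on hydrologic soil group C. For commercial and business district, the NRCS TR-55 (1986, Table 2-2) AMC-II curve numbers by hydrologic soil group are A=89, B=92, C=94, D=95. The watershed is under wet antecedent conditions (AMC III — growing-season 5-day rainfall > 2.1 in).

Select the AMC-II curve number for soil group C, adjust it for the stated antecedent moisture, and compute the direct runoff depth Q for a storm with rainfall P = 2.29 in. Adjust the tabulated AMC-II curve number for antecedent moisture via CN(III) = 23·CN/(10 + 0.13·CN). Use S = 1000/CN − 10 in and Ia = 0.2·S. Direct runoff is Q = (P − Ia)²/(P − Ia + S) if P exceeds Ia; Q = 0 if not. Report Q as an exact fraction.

NRCS table: commercial and business district, soil group C → CN(II) = 94
Adjust CN=94 to AMC III: 23·94/(10 + 0.13·94) → 2162 ÷ (1111/50) = 108100/1111 ≈ 97.300
S = 1000/(108100/1111) − 10 = 300/1081 in ≈ 0.278 in
Ia = 0.2S: 0.2·0.278 = 0.056 in (exactly 60/1081)
Since P=2.290 > Ia=0.056: effective rainfall P−Ia = 241549/108100 in
Q: (241549/108100)² ÷ (271549/108100) = 58345919401/29354446900 in (≈ 1.988 in)

Q = 58345919401/29354446900 in ≈ 1.988 in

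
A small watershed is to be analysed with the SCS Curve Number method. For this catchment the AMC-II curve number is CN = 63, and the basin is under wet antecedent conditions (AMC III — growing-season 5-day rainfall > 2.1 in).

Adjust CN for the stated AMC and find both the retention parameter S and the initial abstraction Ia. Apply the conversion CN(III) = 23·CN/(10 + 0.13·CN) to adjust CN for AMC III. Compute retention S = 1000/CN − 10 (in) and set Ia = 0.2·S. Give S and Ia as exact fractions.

S = 3700/1449 in ≈ 2.553 in; Ia = 740/1449 in ≈ 0.511 in

Adjust CN=63 to AMC III: 23·63/(10 + 0.13·63) → 1449 ÷ (1819/100) = 144900/1819 ≈ 79.659
S = 1000/(144900/1819) − 10 = 3700/1449 in ≈ 2.553 in
Ia = 0.2·(3700/1449) = 740/1449 in ≈ 0.511 in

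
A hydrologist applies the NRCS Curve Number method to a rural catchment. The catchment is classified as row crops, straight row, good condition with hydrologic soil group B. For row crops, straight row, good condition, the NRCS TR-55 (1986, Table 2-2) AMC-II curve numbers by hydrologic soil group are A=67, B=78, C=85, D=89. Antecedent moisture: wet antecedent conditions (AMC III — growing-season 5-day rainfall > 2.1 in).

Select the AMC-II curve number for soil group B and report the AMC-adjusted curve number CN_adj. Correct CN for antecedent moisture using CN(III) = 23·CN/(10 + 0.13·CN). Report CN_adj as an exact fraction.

NRCS table: row crops, straight row, good condition, soil group B → CN(II) = 78
Adjust CN=78 to AMC III: 23·78/(10 + 0.13·78) → 1794 ÷ (1007/50) = 89700/1007 ≈ 89.076

CN_adj = 89700/1007 ≈ 89.076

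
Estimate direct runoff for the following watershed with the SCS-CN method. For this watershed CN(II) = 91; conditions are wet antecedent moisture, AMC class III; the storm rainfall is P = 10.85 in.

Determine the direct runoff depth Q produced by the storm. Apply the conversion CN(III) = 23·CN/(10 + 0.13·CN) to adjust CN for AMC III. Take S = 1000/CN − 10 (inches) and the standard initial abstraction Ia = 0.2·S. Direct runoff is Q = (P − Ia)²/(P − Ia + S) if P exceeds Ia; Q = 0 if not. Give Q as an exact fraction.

Q = 203023237561/19614800660 in ≈ 10.351 in

CN(III) from CN(II)=91: (23·91)/(10 + 0.13·91) = 209300/2183 ≈ 95.877
S = 1000/(209300/2183) − 10 = 900/2093 in ≈ 0.430 in
Ia = 0.2·(900/2093) = 180/2093 in ≈ 0.086 in
Since P=10.850 > Ia=0.086: effective rainfall P−Ia = 450581/41860 in
Q = (450581/41860)²/((450581/41860) + 900/2093) = (203023237561/1752259600)/(468581/41860) = 203023237561/19614800660 in ≈ 10.351 in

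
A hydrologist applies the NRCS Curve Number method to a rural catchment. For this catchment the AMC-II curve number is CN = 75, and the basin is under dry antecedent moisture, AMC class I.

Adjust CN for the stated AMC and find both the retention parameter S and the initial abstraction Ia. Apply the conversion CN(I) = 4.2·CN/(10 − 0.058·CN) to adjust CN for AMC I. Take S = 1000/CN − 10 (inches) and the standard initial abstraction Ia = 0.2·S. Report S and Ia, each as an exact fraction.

Dry (AMC I): CN(I) = 4.2·75/(10 − 0.058·75) = 315/(113/20) = 6300/113 ≈ 55.752
Max retention: S = 1000/(6300/113) − 10 = 500/63 in (≈ 7.937 in)
Ia = 0.2S: 0.2·7.937 = 1.587 in (exactly 100/63)

S = 500/63 in ≈ 7.937 in; Ia = 100/63 in ≈ 1.587 in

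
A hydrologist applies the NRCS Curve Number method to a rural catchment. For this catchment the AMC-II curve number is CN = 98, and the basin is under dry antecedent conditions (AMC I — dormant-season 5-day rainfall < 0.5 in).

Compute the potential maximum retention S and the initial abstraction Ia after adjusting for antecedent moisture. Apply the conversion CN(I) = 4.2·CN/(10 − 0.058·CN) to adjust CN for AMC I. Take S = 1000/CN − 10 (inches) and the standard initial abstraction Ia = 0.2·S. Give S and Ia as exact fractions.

CN(I) from CN(II)=98: (4.2·98)/(10 − 0.058·98) = 102900/1079 ≈ 95.366
Max retention: S = 1000/(102900/1079) − 10 = 500/1029 in (≈ 0.486 in)
Initial abstraction Ia = S/5 = (500/1029)/5 = 100/1029 ≈ 0.097 in

S = 500/1029 in ≈ 0.486 in; Ia = 100/1029 in ≈ 0.097 in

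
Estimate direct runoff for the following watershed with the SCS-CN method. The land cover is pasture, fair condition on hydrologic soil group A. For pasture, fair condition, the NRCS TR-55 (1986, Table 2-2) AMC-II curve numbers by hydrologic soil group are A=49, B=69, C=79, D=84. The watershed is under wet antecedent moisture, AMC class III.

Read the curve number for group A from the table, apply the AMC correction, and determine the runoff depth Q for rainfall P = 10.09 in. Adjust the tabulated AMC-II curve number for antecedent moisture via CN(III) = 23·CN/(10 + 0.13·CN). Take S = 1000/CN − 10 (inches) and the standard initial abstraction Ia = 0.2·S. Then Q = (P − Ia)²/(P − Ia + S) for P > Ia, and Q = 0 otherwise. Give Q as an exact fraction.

Q = 1071521030449/174137616100 in ≈ 6.153 in

NRCS table: pasture, fair condition, soil group A → CN(II) = 49
Wet (AMC III): CN(III) = 23·49/(10 + 0.13·49) = 1127/(1637/100) = 112700/1637 ≈ 68.845
S = 1000/(112700/1637) − 10 = 5100/1127 in ≈ 4.525 in
Ia = 0.2·(5100/1127) = 1020/1127 in ≈ 0.905 in
Since P=10.090 > Ia=0.905: effective rainfall P−Ia = 1035143/112700 in
Q: (1035143/112700)² ÷ (1545143/112700) = 1071521030449/174137616100 in (≈ 6.153 in)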